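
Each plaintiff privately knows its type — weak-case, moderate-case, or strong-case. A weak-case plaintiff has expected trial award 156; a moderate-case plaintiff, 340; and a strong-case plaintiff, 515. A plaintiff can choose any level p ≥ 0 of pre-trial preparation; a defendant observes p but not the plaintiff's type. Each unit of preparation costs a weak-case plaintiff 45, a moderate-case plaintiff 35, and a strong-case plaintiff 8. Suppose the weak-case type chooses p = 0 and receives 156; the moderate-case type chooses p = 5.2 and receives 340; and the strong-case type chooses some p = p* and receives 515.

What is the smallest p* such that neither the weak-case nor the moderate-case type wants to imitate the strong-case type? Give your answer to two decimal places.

10.20

Weak-case type (on-path payoff 156) won't mimic when 156 ≥ 515 − 45·p*, i.e. p* ≥ 7.98.
Moderate-case type (on-path payoff 340 − 35×5.2 = 158) won't mimic when 158 ≥ 515 − 35·p*, i.e. p* ≥ 10.20.
Both must hold, so p* = max(7.98, 10.20) = 10.20. The moderate-case type's constraint binds.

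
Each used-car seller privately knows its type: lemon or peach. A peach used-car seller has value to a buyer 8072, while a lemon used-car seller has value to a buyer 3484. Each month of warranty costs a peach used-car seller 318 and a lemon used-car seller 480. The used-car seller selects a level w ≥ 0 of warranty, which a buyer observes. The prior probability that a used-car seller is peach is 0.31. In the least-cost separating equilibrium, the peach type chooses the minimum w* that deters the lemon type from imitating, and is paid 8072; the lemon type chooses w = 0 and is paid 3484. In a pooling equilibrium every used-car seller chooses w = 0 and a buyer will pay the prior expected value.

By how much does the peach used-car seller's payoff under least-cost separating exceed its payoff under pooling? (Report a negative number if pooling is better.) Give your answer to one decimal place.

Least-cost separating signal: w* solves 3484 = 8072 − 480·w*, so w* = (8072 − 3484)/480 ≈ 9.5583.
Peach type's separating payoff: 8072 − 318 × w* = 8072 − 318 × (8072 − 3484)/480 = 8072 − 1458984/480 = 5032.45.
Pooling payoff: 0.31 × 8072 + 0.69 × 3484 = 4906.28.
Difference: 5032.45 − 4906.28 = 126.17, i.e. 126.2 to one decimal place.
The peach type prefers to separate.

126.2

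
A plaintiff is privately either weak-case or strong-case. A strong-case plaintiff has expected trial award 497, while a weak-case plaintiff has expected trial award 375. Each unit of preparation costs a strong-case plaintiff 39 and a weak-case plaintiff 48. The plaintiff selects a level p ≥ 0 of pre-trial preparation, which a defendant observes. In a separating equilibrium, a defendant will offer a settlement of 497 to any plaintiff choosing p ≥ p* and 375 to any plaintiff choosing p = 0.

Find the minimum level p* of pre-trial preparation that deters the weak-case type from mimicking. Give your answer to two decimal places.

A weak-case plaintiff choosing p = 0 receives 375.
Imitating at p* instead would pay 497 at cost 48·p*, netting 497 − 48·p*.
Indifference: 375 = 497 − 48·p*, so p* = (497 − 375) / 48 ≈ 2.54.
This is the weak-case type's binding incentive-compatibility constraint; any p ≥ 2.54 sustains separation on that side.

2.54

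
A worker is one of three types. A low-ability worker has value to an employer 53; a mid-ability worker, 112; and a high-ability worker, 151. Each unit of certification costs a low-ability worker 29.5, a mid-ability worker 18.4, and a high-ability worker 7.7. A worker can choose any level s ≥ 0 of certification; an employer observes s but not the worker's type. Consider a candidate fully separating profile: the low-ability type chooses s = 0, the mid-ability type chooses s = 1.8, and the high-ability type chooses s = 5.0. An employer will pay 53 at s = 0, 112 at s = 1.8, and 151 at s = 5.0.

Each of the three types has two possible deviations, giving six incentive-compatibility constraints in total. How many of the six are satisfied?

5

Mid-ability (own payoff 112 − 18.4×1.8 = 78.88): to s=0 gives 53 → no gain ✓; to s=5.0 gives 151 − 18.4×5.0 = 59 → no gain ✓.
Low-ability (own payoff 53): to s=1.8 gives 112 − 29.5×1.8 = 58.9 → profitable ✗; to s=5.0 gives 151 − 29.5×5.0 = 3.5 → no gain ✓.
High-ability (own payoff 151 − 7.7×5.0 = 112.5): to s=0 gives 53 → no gain ✓; to s=1.8 gives 112 − 7.7×1.8 = 98.14 → no gain ✓.
5 of the 6 constraints hold; not an equilibrium.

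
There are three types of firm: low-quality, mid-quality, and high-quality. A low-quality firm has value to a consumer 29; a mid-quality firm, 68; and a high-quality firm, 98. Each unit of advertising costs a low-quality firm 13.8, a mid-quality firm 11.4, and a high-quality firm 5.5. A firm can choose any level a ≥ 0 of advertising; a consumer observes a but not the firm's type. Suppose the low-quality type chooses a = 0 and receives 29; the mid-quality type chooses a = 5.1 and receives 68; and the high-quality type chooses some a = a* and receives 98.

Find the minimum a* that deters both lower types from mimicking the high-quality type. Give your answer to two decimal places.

7.73

Mid-quality type (on-path payoff 68 − 11.4×5.1 = 9.86) won't mimic when 9.86 ≥ 98 − 11.4·a*, i.e. a* ≥ 7.73.
Low-quality type (on-path payoff 29) won't mimic when 29 ≥ 98 − 13.8·a*, i.e. a* ≥ 5.00.
Both must hold, so a* = max(5.00, 7.73) = 7.73. The mid-quality type's constraint binds.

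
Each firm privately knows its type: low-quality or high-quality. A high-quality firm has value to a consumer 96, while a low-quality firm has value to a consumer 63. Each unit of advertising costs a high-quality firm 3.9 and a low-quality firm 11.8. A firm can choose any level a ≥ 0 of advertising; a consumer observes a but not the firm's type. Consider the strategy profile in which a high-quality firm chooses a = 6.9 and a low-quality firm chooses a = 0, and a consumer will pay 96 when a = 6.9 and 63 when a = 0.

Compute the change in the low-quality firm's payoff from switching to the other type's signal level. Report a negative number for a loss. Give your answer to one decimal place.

Playing a = 0 the low-quality firm receives 63.
Deviating to a = 6.9 brings payment 96 at cost 11.8 × 6.9 = 81.42, netting 14.58.
Gain from deviating: 14.58 − 63 = -48.42, i.e. -48.4 to one decimal place.
The gain is negative, so the low-quality type's incentive-compatibility constraint is satisfied.

-48.4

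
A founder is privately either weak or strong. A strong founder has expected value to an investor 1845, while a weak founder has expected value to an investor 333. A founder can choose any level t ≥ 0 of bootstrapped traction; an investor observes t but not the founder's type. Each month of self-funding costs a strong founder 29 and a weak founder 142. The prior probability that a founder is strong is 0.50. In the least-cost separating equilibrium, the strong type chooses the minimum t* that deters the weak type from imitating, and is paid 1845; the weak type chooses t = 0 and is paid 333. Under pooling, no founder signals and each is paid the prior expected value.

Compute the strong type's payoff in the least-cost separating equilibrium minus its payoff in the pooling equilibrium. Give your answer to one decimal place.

Least-cost separating signal: t* solves 333 = 1845 − 142·t*, so t* = (1845 − 333)/142 ≈ 10.6479.
Strong type's separating payoff: 1845 − 29 × t* = 1845 − 29 × (1845 − 333)/142 = 1845 − 43848/142 ≈ 1536.211.
Pooling payoff: 0.50 × 1845 + 0.50 × 333 = 1089.
Difference: 1536.211 − 1089 = 447.211, i.e. 447.2 to one decimal place.
The strong type prefers to separate.

447.2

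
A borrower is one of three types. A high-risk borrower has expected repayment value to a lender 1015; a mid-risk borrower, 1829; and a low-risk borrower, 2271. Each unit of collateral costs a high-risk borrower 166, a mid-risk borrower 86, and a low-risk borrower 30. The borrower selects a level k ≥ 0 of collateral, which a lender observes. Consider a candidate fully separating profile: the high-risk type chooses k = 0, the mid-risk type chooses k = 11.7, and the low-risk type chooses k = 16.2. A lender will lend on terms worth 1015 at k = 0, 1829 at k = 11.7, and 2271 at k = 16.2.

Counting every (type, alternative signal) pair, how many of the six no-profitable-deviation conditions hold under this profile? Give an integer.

4

High-risk (own payoff 1015): to k=11.7 gives 1829 − 166×11.7 = -113.2 → no gain ✓; to k=16.2 gives 2271 − 166×16.2 = -418.2 → no gain ✓.
Low-risk (own payoff 2271 − 30×16.2 = 1785): to k=0 gives 1015 → no gain ✓; to k=11.7 gives 1829 − 30×11.7 = 1478 → no gain ✓.
Mid-risk (own payoff 1829 − 86×11.7 = 822.8): to k=0 gives 1015 → profitable ✗; to k=16.2 gives 2271 − 86×16.2 = 877.8 → profitable ✗.
4 of the 6 constraints hold; not an equilibrium.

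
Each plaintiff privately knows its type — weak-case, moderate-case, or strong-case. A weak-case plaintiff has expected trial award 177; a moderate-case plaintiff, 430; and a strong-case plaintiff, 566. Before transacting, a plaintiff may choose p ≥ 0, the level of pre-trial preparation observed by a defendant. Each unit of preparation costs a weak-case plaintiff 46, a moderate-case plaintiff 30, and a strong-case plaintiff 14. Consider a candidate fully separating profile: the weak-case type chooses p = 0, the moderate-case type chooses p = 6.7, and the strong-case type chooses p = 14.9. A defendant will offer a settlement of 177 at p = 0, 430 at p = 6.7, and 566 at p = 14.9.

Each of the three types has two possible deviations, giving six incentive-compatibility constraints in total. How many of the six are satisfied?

Strong-case (own payoff 566 − 14×14.9 = 357.4): to p=0 gives 177 → no gain ✓; to p=6.7 gives 430 − 14×6.7 = 336.2 → no gain ✓.
Weak-case (own payoff 177): to p=6.7 gives 430 − 46×6.7 = 121.8 → no gain ✓; to p=14.9 gives 566 − 46×14.9 = -119.4 → no gain ✓.
Moderate-case (own payoff 430 − 30×6.7 = 229): to p=0 gives 177 → no gain ✓; to p=14.9 gives 566 − 30×14.9 = 119 → no gain ✓.
6 of the 6 constraints hold; this profile is a separating equilibrium.

6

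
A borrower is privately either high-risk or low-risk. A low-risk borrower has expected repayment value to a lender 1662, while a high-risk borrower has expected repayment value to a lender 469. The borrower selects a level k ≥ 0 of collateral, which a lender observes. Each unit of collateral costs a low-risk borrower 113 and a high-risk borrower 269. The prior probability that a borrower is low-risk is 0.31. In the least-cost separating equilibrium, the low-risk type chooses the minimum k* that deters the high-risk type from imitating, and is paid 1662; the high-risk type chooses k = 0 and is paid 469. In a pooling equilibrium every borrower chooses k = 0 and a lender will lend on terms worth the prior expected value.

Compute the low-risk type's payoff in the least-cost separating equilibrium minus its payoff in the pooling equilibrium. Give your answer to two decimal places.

Least-cost separating signal: k* solves 469 = 1662 − 269·k*, so k* = (1662 − 469)/269 ≈ 4.4349.
Low-risk type's separating payoff: 1662 − 113 × k* = 1662 − 113 × (1662 − 469)/269 = 1662 − 134809/269 ≈ 1160.8513.
Pooling payoff: 0.31 × 1662 + 0.69 × 469 = 838.83.
Difference: 1160.8513 − 838.83 = 322.0213, i.e. 322.02 to two decimal places.
The low-risk type prefers to separate.

322.02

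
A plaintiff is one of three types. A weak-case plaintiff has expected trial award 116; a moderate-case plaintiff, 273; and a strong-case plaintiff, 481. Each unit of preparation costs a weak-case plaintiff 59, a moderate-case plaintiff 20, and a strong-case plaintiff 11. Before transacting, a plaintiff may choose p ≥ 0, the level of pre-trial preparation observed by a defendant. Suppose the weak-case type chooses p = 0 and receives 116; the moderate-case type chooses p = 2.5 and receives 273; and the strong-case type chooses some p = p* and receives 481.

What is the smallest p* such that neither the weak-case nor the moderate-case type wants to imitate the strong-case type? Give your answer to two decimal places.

Moderate-case type (on-path payoff 273 − 20×2.5 = 223) won't mimic when 223 ≥ 481 − 20·p*, i.e. p* ≥ 12.90.
Weak-case type (on-path payoff 116) won't mimic when 116 ≥ 481 − 59·p*, i.e. p* ≥ 6.19.
Both must hold, so p* = max(6.19, 12.90) = 12.90. The moderate-case type's constraint binds.

12.90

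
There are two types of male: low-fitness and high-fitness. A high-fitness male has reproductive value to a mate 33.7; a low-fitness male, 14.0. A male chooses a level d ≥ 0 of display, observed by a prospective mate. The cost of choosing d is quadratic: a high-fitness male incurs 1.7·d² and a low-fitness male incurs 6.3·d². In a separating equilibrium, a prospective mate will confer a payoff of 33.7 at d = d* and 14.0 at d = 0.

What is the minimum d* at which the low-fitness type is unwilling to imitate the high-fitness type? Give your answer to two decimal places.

1.77

The low-fitness type at d = 0 receives 14.0; imitating at d* yields 33.7 − 6.3·d*².
Indifference: 14.0 = 33.7 − 6.3·d*², so d*² = (33.7 − 14.0) / 6.3 ≈ 3.1270.
d* = √3.1270 ≈ 1.77.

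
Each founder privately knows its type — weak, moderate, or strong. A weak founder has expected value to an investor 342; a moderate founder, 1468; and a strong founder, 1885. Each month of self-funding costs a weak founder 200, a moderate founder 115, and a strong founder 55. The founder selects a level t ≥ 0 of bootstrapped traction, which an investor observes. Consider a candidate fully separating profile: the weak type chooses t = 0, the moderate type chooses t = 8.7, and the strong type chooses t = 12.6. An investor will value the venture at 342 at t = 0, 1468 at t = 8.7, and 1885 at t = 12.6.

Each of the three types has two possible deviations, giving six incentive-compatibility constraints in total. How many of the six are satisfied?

6

Strong (own payoff 1885 − 55×12.6 = 1192): to t=0 gives 342 → no gain ✓; to t=8.7 gives 1468 − 55×8.7 = 989.5 → no gain ✓.
Moderate (own payoff 1468 − 115×8.7 = 467.5): to t=0 gives 342 → no gain ✓; to t=12.6 gives 1885 − 115×12.6 = 436 → no gain ✓.
Weak (own payoff 342): to t=8.7 gives 1468 − 200×8.7 = -272 → no gain ✓; to t=12.6 gives 1885 − 200×12.6 = -635 → no gain ✓.
6 of the 6 constraints hold; this profile is a separating equilibrium.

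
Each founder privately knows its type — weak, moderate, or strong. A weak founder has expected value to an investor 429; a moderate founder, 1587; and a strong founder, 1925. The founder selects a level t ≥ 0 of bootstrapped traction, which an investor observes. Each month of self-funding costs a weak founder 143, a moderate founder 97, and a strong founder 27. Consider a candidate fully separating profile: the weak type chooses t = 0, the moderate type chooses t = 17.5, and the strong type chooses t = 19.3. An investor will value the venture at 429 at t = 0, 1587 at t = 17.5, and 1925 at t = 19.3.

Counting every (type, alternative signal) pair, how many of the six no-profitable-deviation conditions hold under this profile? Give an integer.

4

Moderate (own payoff 1587 − 97×17.5 = -110.5): to t=0 gives 429 → profitable ✗; to t=19.3 gives 1925 − 97×19.3 = 52.9 → profitable ✗.
Strong (own payoff 1925 − 27×19.3 = 1403.9): to t=0 gives 429 → no gain ✓; to t=17.5 gives 1587 − 27×17.5 = 1114.5 → no gain ✓.
Weak (own payoff 429): to t=17.5 gives 1587 − 143×17.5 = -915.5 → no gain ✓; to t=19.3 gives 1925 − 143×19.3 = -834.9 → no gain ✓.
4 of the 6 constraints hold; not an equilibrium.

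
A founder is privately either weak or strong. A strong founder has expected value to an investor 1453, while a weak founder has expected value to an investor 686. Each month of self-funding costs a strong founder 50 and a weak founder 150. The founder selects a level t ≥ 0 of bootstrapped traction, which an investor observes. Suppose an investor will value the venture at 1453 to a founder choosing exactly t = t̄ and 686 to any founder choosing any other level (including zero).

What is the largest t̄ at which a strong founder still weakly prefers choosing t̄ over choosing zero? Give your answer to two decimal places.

15.34

Choosing t̄ yields the strong type 1453 − 50·t̄; choosing zero yields 686.
The strong type is indifferent at 1453 − 50·t̄ = 686, i.e. t̄ = (1453 − 686) / 50 = 15.34.
For any t̄ above 15.34 the strong type would rather pool at zero, so separation collapses.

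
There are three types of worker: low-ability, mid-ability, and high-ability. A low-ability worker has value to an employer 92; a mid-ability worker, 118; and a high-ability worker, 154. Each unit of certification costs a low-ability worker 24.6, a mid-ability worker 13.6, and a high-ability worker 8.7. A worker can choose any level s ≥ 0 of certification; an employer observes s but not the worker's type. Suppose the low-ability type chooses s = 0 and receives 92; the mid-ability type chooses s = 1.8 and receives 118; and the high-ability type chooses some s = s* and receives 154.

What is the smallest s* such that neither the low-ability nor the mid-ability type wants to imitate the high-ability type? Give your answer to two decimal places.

Low-ability type (on-path payoff 92) won't mimic when 92 ≥ 154 − 24.6·s*, i.e. s* ≥ 2.52.
Mid-ability type (on-path payoff 118 − 13.6×1.8 = 93.52) won't mimic when 93.52 ≥ 154 − 13.6·s*, i.e. s* ≥ 4.45.
Both must hold, so s* = max(2.52, 4.45) = 4.45. The mid-ability type's constraint binds.

4.45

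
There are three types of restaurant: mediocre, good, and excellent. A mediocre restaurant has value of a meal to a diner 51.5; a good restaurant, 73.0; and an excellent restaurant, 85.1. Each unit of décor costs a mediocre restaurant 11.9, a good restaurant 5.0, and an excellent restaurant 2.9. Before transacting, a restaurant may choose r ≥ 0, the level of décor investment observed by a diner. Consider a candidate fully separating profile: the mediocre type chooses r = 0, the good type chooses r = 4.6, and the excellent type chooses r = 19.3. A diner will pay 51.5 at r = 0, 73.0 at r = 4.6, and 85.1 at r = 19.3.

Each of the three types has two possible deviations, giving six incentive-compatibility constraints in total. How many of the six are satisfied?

3

Mediocre (own payoff 51.5): to r=4.6 gives 73.0 − 11.9×4.6 = 18.26 → no gain ✓; to r=19.3 gives 85.1 − 11.9×19.3 = -144.57 → no gain ✓.
Excellent (own payoff 85.1 − 2.9×19.3 = 29.13): to r=0 gives 51.5 → profitable ✗; to r=4.6 gives 73.0 − 2.9×4.6 = 59.66 → profitable ✗.
Good (own payoff 73.0 − 5.0×4.6 = 50): to r=0 gives 51.5 → profitable ✗; to r=19.3 gives 85.1 − 5.0×19.3 = -11.4 → no gain ✓.
3 of the 6 constraints hold; not an equilibrium.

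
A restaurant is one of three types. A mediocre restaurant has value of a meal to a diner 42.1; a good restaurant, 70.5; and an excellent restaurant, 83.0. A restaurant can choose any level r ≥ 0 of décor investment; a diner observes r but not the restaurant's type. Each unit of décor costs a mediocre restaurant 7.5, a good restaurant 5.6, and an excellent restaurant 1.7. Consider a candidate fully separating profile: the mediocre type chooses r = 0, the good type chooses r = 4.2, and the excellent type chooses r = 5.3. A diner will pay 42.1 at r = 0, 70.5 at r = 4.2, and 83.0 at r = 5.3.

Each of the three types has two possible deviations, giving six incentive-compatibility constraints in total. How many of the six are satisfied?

4

Excellent (own payoff 83.0 − 1.7×5.3 = 73.99): to r=0 gives 42.1 → no gain ✓; to r=4.2 gives 70.5 − 1.7×4.2 = 63.36 → no gain ✓.
Mediocre (own payoff 42.1): to r=4.2 gives 70.5 − 7.5×4.2 = 39 → no gain ✓; to r=5.3 gives 83.0 − 7.5×5.3 = 43.25 → profitable ✗.
Good (own payoff 70.5 − 5.6×4.2 = 46.98): to r=0 gives 42.1 → no gain ✓; to r=5.3 gives 83.0 − 5.6×5.3 = 53.32 → profitable ✗.
4 of the 6 constraints hold; not an equilibrium.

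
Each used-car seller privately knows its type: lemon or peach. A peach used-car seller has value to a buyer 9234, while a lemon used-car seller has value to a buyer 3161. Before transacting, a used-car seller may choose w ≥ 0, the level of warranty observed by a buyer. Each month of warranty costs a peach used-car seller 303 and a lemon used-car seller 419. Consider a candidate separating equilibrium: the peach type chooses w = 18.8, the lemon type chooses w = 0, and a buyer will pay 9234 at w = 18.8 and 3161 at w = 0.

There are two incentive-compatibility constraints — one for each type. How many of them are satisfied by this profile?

Peach type: signal → 9234 − 303 × 18.8 = 3537.6; deviate to 0 → 3161. IC holds (3537.6 ≥ 3161).
Lemon type: stay at 0 → 3161; mimic → 9234 − 419 × 18.8 = 1356.8. IC holds (3161 ≥ 1356.8).
2 of 2 constraints hold, so this is a separating equilibrium.

2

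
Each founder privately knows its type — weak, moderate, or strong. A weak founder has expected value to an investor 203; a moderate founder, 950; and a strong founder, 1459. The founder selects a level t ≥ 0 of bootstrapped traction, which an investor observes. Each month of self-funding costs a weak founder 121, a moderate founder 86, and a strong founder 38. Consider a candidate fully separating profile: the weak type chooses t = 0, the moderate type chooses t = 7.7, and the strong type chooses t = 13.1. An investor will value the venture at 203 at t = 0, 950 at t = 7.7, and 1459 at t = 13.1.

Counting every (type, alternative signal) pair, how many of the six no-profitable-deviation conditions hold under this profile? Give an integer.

5

Strong (own payoff 1459 − 38×13.1 = 961.2): to t=0 gives 203 → no gain ✓; to t=7.7 gives 950 − 38×7.7 = 657.4 → no gain ✓.
Weak (own payoff 203): to t=7.7 gives 950 − 121×7.7 = 18.3 → no gain ✓; to t=13.1 gives 1459 − 121×13.1 = -126.1 → no gain ✓.
Moderate (own payoff 950 − 86×7.7 = 287.8): to t=0 gives 203 → no gain ✓; to t=13.1 gives 1459 − 86×13.1 = 332.4 → profitable ✗.
5 of the 6 constraints hold; not an equilibrium.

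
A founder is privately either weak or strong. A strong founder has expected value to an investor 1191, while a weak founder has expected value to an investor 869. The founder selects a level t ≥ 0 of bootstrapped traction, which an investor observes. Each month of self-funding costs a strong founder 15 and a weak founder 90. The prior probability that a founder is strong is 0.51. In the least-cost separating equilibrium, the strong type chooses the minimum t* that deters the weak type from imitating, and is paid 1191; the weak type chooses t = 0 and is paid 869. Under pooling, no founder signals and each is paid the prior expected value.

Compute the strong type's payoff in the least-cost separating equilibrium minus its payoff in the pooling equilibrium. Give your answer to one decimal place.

Least-cost separating signal: t* solves 869 = 1191 − 90·t*, so t* = (1191 − 869)/90 ≈ 3.5778.
Strong type's separating payoff: 1191 − 15 × t* = 1191 − 15 × (1191 − 869)/90 = 1191 − 4830/90 ≈ 1137.333.
Pooling payoff: 0.51 × 1191 + 0.49 × 869 = 1033.22.
Difference: 1137.333 − 1033.22 = 104.113, i.e. 104.1 to one decimal place.
The strong type prefers to separate.

104.1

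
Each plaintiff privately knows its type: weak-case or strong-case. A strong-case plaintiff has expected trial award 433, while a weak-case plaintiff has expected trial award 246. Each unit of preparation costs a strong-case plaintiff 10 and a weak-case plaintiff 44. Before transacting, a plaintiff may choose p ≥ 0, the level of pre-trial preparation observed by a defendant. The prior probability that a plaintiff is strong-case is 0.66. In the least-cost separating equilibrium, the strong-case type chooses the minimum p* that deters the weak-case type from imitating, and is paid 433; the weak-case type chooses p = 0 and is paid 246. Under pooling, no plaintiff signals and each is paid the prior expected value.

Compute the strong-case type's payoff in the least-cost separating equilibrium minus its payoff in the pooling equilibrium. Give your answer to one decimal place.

Least-cost separating signal: p* solves 246 = 433 − 44·p*, so p* = (433 − 246)/44 = 4.25.
Strong-case type's separating payoff: 433 − 10 × p* = 433 − 10 × (433 − 246)/44 = 433 − 1870/44 = 390.5.
Pooling payoff: 0.66 × 433 + 0.34 × 246 = 369.42.
Difference: 390.5 − 369.42 = 21.08, i.e. 21.1 to one decimal place.
The strong-case type prefers to separate.

21.1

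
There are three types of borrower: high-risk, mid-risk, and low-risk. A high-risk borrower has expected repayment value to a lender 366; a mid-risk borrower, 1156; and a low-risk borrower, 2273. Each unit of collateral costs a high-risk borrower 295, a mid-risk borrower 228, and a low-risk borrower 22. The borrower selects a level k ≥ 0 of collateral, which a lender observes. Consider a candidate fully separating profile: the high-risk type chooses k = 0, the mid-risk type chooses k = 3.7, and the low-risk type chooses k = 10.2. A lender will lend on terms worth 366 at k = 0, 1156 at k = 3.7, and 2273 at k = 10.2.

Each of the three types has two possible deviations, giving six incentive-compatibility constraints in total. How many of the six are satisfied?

Low-risk (own payoff 2273 − 22×10.2 = 2048.6): to k=0 gives 366 → no gain ✓; to k=3.7 gives 1156 − 22×3.7 = 1074.6 → no gain ✓.
Mid-risk (own payoff 1156 − 228×3.7 = 312.4): to k=0 gives 366 → profitable ✗; to k=10.2 gives 2273 − 228×10.2 = -52.6 → no gain ✓.
High-risk (own payoff 366): to k=3.7 gives 1156 − 295×3.7 = 64.5 → no gain ✓; to k=10.2 gives 2273 − 295×10.2 = -736 → no gain ✓.
5 of the 6 constraints hold; not an equilibrium.

5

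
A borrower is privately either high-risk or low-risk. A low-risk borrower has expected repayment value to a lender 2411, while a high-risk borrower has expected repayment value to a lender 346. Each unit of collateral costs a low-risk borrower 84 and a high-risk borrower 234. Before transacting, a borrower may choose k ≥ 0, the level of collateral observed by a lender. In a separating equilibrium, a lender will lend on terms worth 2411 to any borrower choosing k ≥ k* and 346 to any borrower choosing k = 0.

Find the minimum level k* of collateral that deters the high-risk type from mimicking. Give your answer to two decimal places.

8.82

A high-risk borrower choosing k = 0 receives 346.
Imitating at k* instead would pay 2411 at cost 234·k*, netting 2411 − 234·k*.
Indifference: 346 = 2411 − 234·k*, so k* = (2411 − 346) / 234 ≈ 8.82.
At k* the high-risk type's incentive constraint just binds; the low-risk type strictly prefers k* since its per-unit cost is lower.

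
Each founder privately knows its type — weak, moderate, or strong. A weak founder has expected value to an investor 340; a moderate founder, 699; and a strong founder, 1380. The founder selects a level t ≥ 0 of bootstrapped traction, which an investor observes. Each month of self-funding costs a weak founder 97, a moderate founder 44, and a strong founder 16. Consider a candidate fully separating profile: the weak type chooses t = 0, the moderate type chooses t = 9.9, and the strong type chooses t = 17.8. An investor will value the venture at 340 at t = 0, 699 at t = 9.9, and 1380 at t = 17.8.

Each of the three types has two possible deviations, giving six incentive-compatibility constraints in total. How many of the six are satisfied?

Weak (own payoff 340): to t=9.9 gives 699 − 97×9.9 = -261.3 → no gain ✓; to t=17.8 gives 1380 − 97×17.8 = -346.6 → no gain ✓.
Moderate (own payoff 699 − 44×9.9 = 263.4): to t=0 gives 340 → profitable ✗; to t=17.8 gives 1380 − 44×17.8 = 596.8 → profitable ✗.
Strong (own payoff 1380 − 16×17.8 = 1095.2): to t=0 gives 340 → no gain ✓; to t=9.9 gives 699 − 16×9.9 = 540.6 → no gain ✓.
4 of the 6 constraints hold; not an equilibrium.

4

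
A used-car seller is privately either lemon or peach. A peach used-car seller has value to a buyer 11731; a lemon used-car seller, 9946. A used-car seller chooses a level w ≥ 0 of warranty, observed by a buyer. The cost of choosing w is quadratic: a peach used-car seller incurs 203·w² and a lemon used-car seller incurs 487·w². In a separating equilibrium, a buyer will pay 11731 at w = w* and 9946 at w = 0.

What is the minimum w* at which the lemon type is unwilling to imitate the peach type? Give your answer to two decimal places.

1.91

The lemon type at w = 0 receives 9946; imitating at w* yields 11731 − 487·w*².
Indifference: 9946 = 11731 − 487·w*², so w*² = (11731 − 9946) / 487 ≈ 3.6653.
w* = √3.6653 ≈ 1.91.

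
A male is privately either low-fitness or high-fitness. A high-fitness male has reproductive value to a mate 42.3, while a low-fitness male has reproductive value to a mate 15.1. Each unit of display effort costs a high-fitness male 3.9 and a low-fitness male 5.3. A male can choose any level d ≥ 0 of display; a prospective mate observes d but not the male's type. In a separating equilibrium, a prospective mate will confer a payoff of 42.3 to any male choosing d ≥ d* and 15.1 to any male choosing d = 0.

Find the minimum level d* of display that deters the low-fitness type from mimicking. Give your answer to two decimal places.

5.13

A low-fitness male choosing d = 0 receives 15.1.
Imitating at d* instead would pay 42.3 at cost 5.3·d*, netting 42.3 − 5.3·d*.
Indifference: 15.1 = 42.3 − 5.3·d*, so d* = (42.3 − 15.1) / 5.3 ≈ 5.13.
At d* the low-fitness type's incentive constraint just binds; the high-fitness type strictly prefers d* since its per-unit cost is lower.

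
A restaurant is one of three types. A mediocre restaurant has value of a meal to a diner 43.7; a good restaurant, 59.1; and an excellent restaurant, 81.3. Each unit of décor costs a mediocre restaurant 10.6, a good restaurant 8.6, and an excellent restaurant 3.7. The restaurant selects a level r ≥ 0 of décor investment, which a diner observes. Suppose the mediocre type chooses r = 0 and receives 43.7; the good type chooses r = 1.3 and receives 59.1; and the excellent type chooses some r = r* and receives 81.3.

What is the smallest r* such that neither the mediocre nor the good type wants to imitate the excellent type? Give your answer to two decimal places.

3.88

Good type (on-path payoff 59.1 − 8.6×1.3 = 47.92) won't mimic when 47.92 ≥ 81.3 − 8.6·r*, i.e. r* ≥ 3.88.
Mediocre type (on-path payoff 43.7) won't mimic when 43.7 ≥ 81.3 − 10.6·r*, i.e. r* ≥ 3.55.
Both must hold, so r* = max(3.55, 3.88) = 3.88. The good type's constraint binds.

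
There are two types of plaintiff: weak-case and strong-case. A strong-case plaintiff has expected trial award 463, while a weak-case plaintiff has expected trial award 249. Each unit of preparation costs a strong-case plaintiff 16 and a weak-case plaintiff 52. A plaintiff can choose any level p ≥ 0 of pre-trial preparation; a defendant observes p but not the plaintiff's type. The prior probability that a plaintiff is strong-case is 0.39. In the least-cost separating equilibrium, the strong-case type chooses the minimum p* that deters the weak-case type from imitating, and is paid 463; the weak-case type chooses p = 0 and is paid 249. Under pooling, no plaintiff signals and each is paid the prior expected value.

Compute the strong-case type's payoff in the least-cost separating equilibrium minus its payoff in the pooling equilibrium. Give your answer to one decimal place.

64.7

Least-cost separating signal: p* solves 249 = 463 − 52·p*, so p* = (463 − 249)/52 ≈ 4.1154.
Strong-case type's separating payoff: 463 − 16 × p* = 463 − 16 × (463 − 249)/52 = 463 − 3424/52 ≈ 397.154.
Pooling payoff: 0.39 × 463 + 0.61 × 249 = 332.46.
Difference: 397.154 − 332.46 = 64.694, i.e. 64.7 to one decimal place.
The strong-case type prefers to separate.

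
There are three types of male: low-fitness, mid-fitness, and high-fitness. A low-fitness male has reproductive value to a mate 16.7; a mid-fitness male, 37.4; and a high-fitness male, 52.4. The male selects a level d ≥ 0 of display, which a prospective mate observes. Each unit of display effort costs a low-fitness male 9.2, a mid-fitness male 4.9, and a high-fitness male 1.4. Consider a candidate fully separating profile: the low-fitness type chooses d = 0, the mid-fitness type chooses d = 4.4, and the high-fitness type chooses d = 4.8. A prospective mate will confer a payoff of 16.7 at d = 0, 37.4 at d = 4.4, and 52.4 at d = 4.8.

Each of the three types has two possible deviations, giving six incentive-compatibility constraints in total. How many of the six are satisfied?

4

Low-fitness (own payoff 16.7): to d=4.4 gives 37.4 − 9.2×4.4 = -3.08 → no gain ✓; to d=4.8 gives 52.4 − 9.2×4.8 = 8.24 → no gain ✓.
High-fitness (own payoff 52.4 − 1.4×4.8 = 45.68): to d=0 gives 16.7 → no gain ✓; to d=4.4 gives 37.4 − 1.4×4.4 = 31.24 → no gain ✓.
Mid-fitness (own payoff 37.4 − 4.9×4.4 = 15.84): to d=0 gives 16.7 → profitable ✗; to d=4.8 gives 52.4 − 4.9×4.8 = 28.88 → profitable ✗.
4 of the 6 constraints hold; not an equilibrium.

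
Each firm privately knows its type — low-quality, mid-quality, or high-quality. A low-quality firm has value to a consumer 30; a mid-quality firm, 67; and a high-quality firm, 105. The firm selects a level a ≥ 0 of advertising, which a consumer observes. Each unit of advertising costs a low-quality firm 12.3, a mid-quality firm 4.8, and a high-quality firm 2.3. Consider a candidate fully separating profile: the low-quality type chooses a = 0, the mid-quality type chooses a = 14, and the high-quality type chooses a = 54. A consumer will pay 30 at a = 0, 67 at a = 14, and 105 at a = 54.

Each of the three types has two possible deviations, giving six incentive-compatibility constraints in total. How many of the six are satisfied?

3

High-quality (own payoff 105 − 2.3×54 = -19.2): to a=0 gives 30 → profitable ✗; to a=14 gives 67 − 2.3×14 = 34.8 → profitable ✗.
Low-quality (own payoff 30): to a=14 gives 67 − 12.3×14 = -105.2 → no gain ✓; to a=54 gives 105 − 12.3×54 = -559.2 → no gain ✓.
Mid-quality (own payoff 67 − 4.8×14 = -0.2): to a=0 gives 30 → profitable ✗; to a=54 gives 105 − 4.8×54 = -154.2 → no gain ✓.
3 of the 6 constraints hold; not an equilibrium.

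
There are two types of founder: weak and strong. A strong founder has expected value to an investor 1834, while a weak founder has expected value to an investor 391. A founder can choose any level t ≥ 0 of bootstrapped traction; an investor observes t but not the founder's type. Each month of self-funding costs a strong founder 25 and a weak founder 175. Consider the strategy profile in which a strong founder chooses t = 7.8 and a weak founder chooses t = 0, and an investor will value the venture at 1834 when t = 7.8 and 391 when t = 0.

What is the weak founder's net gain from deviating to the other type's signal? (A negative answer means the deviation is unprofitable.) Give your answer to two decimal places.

78.00

Playing t = 0 the weak founder receives 391.
Deviating to t = 7.8 brings payment 1834 at cost 175 × 7.8 = 1365, netting 469.
Gain from deviating: 469 − 391 = 78.00.
The gain is positive, so the weak type's incentive-compatibility constraint is violated — this profile is not a separating equilibrium.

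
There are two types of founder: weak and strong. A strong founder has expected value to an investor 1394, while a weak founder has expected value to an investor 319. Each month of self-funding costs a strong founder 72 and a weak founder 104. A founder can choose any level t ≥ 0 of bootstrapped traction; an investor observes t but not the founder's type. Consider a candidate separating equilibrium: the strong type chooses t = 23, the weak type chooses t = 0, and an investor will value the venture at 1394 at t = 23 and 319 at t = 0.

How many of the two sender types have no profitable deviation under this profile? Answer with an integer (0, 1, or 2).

Weak type: stay at 0 → 319; mimic → 1394 − 104 × 23 = -998. IC holds (319 ≥ -998).
Strong type: signal → 1394 − 72 × 23 = -262; deviate to 0 → 319. IC fails (-262 < 319).
1 of 2 constraints hold, so this profile is not an equilibrium.

1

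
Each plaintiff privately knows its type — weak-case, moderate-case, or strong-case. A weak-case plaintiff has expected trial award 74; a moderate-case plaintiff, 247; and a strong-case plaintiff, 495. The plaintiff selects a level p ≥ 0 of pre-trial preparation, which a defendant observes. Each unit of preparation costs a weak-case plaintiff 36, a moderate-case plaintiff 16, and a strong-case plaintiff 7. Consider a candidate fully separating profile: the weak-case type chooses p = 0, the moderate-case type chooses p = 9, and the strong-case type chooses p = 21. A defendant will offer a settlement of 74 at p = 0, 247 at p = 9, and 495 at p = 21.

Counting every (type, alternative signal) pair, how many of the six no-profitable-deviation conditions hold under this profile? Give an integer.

Weak-case (own payoff 74): to p=9 gives 247 − 36×9 = -77 → no gain ✓; to p=21 gives 495 − 36×21 = -261 → no gain ✓.
Strong-case (own payoff 495 − 7×21 = 348): to p=0 gives 74 → no gain ✓; to p=9 gives 247 − 7×9 = 184 → no gain ✓.
Moderate-case (own payoff 247 − 16×9 = 103): to p=0 gives 74 → no gain ✓; to p=21 gives 495 − 16×21 = 159 → profitable ✗.
5 of the 6 constraints hold; not an equilibrium.

5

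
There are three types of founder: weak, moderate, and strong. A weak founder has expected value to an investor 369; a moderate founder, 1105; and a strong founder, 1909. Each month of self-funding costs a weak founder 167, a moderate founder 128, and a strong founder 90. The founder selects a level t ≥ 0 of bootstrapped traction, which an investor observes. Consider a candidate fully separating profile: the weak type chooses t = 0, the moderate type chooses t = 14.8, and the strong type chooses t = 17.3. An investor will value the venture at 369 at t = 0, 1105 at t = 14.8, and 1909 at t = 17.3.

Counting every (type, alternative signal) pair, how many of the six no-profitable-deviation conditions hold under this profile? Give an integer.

3

Weak (own payoff 369): to t=14.8 gives 1105 − 167×14.8 = -1366.6 → no gain ✓; to t=17.3 gives 1909 − 167×17.3 = -980.1 → no gain ✓.
Strong (own payoff 1909 − 90×17.3 = 352): to t=0 gives 369 → profitable ✗; to t=14.8 gives 1105 − 90×14.8 = -227 → no gain ✓.
Moderate (own payoff 1105 − 128×14.8 = -789.4): to t=0 gives 369 → profitable ✗; to t=17.3 gives 1909 − 128×17.3 = -305.4 → profitable ✗.
3 of the 6 constraints hold; not an equilibrium.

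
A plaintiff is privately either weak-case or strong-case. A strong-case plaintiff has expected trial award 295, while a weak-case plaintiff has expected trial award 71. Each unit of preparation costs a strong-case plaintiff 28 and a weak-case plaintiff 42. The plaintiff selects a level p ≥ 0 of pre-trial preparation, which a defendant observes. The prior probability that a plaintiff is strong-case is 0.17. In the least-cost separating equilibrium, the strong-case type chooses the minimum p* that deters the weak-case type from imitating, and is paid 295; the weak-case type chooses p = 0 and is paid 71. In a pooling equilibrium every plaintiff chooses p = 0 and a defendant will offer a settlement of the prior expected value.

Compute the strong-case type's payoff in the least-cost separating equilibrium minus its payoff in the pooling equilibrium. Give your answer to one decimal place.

36.6

Least-cost separating signal: p* solves 71 = 295 − 42·p*, so p* = (295 − 71)/42 ≈ 5.3333.
Strong-case type's separating payoff: 295 − 28 × p* = 295 − 28 × (295 − 71)/42 = 295 − 6272/42 ≈ 145.667.
Pooling payoff: 0.17 × 295 + 0.83 × 71 = 109.08.
Difference: 145.667 − 109.08 = 36.587, i.e. 36.6 to one decimal place.
The strong-case type prefers to separate.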